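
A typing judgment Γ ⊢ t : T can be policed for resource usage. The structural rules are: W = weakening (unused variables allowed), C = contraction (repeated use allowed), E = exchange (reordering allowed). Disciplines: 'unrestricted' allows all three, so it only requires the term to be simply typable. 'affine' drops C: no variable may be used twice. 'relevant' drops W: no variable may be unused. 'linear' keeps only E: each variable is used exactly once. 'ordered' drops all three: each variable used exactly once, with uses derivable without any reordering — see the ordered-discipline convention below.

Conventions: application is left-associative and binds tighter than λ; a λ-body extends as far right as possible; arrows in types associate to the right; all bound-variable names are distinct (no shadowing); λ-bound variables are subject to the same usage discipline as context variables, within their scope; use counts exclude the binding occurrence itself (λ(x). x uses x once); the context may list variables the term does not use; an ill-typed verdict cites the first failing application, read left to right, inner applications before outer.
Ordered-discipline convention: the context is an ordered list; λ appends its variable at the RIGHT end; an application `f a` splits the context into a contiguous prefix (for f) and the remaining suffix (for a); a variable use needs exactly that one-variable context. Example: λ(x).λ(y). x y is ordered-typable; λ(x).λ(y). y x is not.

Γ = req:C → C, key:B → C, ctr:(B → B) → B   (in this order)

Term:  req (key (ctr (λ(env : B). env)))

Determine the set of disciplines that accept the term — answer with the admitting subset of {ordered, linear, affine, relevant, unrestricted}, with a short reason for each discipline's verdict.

admitting disciplines: ordered, linear, affine, relevant, unrestricted
usage: req=1; key=1; ctr=1; env [bound]=1
order of uses: req, key, ctr, env
typing: the term checks, with type C
ordered ✓ (single-use (req, key, ctr, env), ordered derivation ok)
linear ✓ (single use per variable (req, key, ctr, env))
affine ✓ (none of req, key, ctr, env used more than once)
relevant ✓ (req, key, ctr, env: all used, weakening unneeded)
unrestricted ✓ (simply typable at C; W, C, E all held)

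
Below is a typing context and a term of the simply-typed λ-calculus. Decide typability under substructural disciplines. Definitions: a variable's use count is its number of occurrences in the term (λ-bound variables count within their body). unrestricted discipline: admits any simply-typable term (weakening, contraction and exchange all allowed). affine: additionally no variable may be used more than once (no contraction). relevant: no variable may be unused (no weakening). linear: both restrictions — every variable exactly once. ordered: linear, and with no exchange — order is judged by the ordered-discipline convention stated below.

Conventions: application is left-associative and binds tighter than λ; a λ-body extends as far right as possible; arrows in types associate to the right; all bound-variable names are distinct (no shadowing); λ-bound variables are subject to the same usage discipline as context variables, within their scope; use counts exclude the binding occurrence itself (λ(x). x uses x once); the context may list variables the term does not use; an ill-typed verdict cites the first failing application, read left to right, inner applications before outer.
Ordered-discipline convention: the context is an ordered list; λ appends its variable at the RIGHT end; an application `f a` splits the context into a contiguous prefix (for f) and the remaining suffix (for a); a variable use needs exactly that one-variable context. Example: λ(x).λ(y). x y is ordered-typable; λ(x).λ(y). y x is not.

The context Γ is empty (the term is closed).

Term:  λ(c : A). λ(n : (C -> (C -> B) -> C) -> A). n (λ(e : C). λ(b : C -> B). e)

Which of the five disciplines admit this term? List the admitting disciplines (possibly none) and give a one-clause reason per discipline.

accepted by: affine, unrestricted
variable uses: c (λ-bound)=0; n (λ-bound)=1; e (λ-bound)=1; b (λ-bound)=0
uses in reading order: n, e
typing: the term checks, with type A -> ((C -> (C -> B) -> C) -> A) -> A
ordered ✗ (unused: c, b — weakening required)
linear ✗ (unused: c, b — weakening required)
affine ✓ (no duplicate uses among c, n, e, b)
relevant ✗ (unused: c, b — weakening required)
unrestricted ✓ (type-checks (A -> ((C -> (C -> B) -> C) -> A) -> A) and nothing is barred)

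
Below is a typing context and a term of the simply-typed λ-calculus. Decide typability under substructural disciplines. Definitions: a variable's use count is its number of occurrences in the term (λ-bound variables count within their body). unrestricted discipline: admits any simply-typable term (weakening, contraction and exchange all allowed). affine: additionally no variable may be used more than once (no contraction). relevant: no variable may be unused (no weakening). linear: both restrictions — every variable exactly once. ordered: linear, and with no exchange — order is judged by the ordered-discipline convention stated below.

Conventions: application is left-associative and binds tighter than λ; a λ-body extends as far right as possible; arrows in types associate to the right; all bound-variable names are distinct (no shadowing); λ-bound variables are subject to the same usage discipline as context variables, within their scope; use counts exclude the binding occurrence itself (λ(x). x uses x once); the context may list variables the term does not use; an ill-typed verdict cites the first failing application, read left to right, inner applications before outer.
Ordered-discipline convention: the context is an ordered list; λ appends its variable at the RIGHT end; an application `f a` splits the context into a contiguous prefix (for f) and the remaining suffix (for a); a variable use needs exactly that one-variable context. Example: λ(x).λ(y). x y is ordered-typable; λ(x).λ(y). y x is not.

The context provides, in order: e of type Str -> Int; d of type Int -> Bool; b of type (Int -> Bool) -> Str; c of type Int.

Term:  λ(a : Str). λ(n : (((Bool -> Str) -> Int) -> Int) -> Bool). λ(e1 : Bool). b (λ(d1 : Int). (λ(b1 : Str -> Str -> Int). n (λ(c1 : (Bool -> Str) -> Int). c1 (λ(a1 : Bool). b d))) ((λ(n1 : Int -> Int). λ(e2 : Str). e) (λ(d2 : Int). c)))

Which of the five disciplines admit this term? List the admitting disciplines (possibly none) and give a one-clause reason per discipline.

admitted by: unrestricted
variable uses: e ×1, d ×1, b ×2, c ×1, a (bound) ×0, n (bound) ×1, e1 (bound) ×0, d1 (bound) ×0, b1 (bound) ×0, c1 (bound) ×1, a1 (bound) ×0, n1 (bound) ×0, e2 (bound) ×0, d2 (bound) ×0
order of uses: b, n, c1, b, d, e, c
typing: ✓ — Str -> ((((Bool -> Str) -> Int) -> Int) -> Bool) -> Bool -> Str
ordered: ✗ — needs contraction — b ×2; needs weakening: a, e1, d1, b1, a1, n1, e2, d2 unused
linear: ✗ — needs contraction — b ×2; needs weakening: a, e1, d1, b1, a1, n1, e2, d2 unused
affine: ✗ — needs contraction — b ×2
relevant: ✗ — needs weakening: a, e1, d1, b1, a1, n1, e2, d2 unused
unrestricted: ✓ — simply typable at Str -> ((((Bool -> Str) -> Int) -> Int) -> Bool) -> Bool -> Str; W, C, E all held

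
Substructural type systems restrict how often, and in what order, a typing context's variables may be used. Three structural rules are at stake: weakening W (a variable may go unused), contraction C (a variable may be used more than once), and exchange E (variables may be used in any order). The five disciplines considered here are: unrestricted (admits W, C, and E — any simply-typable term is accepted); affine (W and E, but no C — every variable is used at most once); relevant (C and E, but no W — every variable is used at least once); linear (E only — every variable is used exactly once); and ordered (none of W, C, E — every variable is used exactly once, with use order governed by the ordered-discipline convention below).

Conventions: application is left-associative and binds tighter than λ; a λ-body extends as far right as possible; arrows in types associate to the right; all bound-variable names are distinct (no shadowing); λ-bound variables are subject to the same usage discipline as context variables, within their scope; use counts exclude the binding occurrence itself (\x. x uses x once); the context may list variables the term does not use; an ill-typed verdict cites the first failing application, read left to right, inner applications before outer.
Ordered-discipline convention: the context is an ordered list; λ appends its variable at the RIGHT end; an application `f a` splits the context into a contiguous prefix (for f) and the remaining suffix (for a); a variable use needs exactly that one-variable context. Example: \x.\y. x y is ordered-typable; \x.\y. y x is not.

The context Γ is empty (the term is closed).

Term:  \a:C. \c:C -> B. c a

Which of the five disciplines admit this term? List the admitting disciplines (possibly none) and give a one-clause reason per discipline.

admitted by: linear, affine, relevant, unrestricted
usage: a (bound)=1; c (bound)=1
use order (left to right): c, a
typing: well-typed — term : C -> (C -> B) -> B
ordered ✗ (use order c, a needs exchange)
linear ✓ (a, c: one use apiece)
affine ✓ (no duplicate uses among a, c)
relevant ✓ (a, c: all used, weakening unneeded)
unrestricted ✓ (well-typed at C -> (C -> B) -> B; no restrictions here)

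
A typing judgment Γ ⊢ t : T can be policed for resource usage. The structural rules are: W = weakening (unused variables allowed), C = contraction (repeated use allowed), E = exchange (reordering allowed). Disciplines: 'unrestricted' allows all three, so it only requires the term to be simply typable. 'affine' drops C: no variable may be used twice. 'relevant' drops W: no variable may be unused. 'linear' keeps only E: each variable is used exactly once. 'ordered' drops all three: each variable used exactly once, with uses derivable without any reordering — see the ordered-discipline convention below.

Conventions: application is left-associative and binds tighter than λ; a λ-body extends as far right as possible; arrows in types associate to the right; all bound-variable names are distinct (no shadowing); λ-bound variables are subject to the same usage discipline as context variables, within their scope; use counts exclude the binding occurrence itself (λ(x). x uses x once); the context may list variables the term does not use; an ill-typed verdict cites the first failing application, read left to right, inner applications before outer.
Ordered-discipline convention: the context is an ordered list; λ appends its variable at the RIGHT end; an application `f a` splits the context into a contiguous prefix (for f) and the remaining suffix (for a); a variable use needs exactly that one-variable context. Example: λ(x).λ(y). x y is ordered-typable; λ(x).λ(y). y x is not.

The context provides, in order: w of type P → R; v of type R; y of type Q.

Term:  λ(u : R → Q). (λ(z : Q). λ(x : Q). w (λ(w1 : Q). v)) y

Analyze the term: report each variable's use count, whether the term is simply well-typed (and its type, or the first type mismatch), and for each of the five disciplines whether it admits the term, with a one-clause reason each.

use counts: w: 1×; v: 1×; y: 1×; u [bound]: 0×; z [bound]: 0×; x [bound]: 0×; w1 [bound]: 0×
uses in reading order: w, v, y
typing: ill-typed: a function awaiting P gets Q → R
ordered: ✗, fails simple typing
linear: ✗, a type mismatch blocks all five
affine: ✗, the type mismatch rejects it
relevant: ✗, not simply typable
unrestricted: ✗, fails simple typing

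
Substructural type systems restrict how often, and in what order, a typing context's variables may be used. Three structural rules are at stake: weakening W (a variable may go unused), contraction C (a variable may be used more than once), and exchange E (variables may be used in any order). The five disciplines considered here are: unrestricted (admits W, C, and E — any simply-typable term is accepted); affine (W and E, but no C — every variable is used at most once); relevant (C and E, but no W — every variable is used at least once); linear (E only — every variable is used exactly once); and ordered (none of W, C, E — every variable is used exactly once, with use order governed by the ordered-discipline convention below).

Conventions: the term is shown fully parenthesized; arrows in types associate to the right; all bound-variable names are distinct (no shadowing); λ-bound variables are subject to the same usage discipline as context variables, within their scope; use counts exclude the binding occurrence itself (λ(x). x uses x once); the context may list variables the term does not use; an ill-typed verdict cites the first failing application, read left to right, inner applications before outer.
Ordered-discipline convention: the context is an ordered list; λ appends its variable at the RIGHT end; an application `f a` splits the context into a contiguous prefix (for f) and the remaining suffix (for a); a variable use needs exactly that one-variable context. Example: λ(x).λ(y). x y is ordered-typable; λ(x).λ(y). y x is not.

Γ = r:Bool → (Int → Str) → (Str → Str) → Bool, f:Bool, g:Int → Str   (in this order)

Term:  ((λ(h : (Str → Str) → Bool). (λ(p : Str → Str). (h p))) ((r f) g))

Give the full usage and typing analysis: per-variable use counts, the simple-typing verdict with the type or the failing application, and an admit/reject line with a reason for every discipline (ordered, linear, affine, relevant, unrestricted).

usage: r: 1, f: 1, g: 1, h (λ-bound): 1, p (λ-bound): 1
uses in reading order: h, p, r, f, g
typing: ✓ — (Str → Str) → Bool
ordered: ✓ — r, f, g, h, p: once each, no exchange needed
linear: ✓ — each of r, f, g, h, p used exactly once
affine: ✓ — r, f, g, h, p: no repeats, contraction unneeded
relevant: ✓ — r, f, g, h, p: all used, weakening unneeded
unrestricted: ✓ — type-checks ((Str → Str) → Bool) and nothing is barred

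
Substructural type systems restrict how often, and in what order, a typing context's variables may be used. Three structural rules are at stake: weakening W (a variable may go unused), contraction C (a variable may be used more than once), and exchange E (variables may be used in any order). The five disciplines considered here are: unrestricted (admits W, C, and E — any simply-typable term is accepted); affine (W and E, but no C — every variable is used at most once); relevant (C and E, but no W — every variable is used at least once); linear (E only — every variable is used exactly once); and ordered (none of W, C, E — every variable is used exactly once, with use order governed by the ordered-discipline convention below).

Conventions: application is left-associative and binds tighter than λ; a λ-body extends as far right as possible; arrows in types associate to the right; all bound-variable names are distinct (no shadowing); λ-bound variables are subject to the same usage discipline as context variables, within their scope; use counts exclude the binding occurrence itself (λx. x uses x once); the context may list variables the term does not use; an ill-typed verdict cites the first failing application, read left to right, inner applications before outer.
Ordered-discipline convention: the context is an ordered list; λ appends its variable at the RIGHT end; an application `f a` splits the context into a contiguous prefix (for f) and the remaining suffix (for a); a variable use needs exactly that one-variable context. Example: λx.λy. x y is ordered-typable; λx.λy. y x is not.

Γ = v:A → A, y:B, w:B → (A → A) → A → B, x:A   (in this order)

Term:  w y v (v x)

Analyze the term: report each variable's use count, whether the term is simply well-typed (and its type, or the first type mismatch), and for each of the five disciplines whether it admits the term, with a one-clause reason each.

counts: v: 2×; y: 1×; w: 1×; x: 1×
order of uses: w, y, v, v, x
typing: well-typed — term : B
ordered ✗ (v ×2 used more than once (contraction))
linear ✗ (v ×2 used more than once (contraction))
affine ✗ (v ×2 used more than once (contraction))
relevant ✓ (v, y, w, x: all used, weakening unneeded)
unrestricted ✓ (type-checks (B) and nothing is barred)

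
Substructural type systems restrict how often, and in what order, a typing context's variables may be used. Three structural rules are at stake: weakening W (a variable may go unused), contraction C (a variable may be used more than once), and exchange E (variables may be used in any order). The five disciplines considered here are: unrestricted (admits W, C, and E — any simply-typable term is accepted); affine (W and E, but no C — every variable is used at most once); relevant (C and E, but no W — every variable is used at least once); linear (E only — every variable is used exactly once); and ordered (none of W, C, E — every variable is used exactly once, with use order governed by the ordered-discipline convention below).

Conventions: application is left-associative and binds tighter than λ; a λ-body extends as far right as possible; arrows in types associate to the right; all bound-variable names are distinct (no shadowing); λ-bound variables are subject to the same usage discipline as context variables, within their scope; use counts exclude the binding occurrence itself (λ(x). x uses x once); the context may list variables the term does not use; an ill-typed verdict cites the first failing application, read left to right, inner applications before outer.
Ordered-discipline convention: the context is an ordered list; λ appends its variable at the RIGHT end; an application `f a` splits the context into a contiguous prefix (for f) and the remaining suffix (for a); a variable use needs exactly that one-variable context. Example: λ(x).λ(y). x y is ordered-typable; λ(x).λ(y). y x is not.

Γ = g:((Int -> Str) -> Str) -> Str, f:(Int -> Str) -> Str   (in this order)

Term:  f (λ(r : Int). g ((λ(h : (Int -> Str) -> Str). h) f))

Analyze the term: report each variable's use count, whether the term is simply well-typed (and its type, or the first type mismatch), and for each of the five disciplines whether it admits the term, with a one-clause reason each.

counts: g: 1, f: 2, r (bound): 0, h (bound): 1
left-to-right use order: f, g, h, f
typing: well-typed at Str
ordered: ✗, needs contraction — f ×2; r left unused
linear: ✗, needs contraction — f ×2; r left unused
affine: ✗, needs contraction — f ×2
relevant: ✗, r left unused
unrestricted: ✓, simply typable at Str; W, C, E all held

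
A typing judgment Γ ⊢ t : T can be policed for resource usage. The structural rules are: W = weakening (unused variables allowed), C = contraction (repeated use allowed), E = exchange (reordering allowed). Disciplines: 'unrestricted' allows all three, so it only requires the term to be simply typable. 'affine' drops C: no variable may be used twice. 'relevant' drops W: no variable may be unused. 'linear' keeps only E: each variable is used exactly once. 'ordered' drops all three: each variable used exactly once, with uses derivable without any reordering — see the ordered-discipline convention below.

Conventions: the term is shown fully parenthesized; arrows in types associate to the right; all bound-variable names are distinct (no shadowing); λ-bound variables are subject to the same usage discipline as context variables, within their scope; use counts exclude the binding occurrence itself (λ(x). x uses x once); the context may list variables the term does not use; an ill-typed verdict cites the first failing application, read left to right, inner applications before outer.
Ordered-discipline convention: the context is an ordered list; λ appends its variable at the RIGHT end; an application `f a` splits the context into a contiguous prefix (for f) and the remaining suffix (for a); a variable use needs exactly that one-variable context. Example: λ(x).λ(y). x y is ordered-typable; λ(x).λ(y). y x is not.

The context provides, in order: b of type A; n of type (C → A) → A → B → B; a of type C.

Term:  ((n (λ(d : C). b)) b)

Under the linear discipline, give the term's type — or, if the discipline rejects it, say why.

not well-typed under linear — repeated use of b ×2; unused: a, d — weakening required
usage: b: 2, n: 1, a: 0, d [bound]: 0
uses in reading order: n, b, b
typing: the term checks, with type B → B
summary: ordered ✗, linear ✗, affine ✗, relevant ✗, unrestricted ✓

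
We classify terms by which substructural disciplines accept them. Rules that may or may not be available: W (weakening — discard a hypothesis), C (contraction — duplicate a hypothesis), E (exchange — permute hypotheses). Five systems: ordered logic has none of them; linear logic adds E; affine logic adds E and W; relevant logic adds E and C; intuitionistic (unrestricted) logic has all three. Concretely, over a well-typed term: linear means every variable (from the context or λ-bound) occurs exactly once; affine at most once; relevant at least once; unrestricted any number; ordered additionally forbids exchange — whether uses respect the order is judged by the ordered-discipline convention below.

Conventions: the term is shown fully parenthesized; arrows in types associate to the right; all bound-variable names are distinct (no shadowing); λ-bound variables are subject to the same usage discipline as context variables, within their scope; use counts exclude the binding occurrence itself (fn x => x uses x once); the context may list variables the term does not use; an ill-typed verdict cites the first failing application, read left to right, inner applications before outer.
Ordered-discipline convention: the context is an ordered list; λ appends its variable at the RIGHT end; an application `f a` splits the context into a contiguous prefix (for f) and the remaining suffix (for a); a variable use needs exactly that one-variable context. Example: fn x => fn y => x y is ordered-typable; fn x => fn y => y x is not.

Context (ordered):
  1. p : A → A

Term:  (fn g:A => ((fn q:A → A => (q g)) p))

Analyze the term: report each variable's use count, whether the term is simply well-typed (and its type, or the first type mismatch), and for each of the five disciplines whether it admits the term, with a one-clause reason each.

use counts: p: 1×, g (λ-bound): 1×, q (λ-bound): 1×
order of uses: q, g, p
typing: ✓ — A → A
ordered ✗ (no contiguous prefix/suffix split fits q, g, p)
linear ✓ (each of p, g, q used exactly once)
affine ✓ (at most one use each (p, g, q))
relevant ✓ (none of p, g, q goes unused)
unrestricted ✓ (simply typable at A → A; W, C, E all held)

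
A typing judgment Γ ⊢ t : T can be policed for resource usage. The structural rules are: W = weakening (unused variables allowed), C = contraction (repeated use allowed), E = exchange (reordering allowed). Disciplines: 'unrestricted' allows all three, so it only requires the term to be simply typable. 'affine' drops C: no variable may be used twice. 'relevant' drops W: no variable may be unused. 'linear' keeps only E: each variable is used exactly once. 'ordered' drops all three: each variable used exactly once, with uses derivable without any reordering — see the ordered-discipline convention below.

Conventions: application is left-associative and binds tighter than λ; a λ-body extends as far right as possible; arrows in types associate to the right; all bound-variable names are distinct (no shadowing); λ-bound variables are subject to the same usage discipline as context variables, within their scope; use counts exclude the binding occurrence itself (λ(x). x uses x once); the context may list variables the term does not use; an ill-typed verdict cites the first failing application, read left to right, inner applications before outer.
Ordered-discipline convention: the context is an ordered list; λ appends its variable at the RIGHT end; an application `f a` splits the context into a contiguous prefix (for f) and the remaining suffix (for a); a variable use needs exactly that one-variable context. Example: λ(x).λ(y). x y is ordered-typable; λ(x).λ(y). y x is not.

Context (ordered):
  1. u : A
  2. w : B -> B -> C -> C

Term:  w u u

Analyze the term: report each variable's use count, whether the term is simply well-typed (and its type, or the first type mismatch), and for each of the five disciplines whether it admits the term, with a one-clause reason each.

use counts: u=2; w=1
uses in reading order: w, u, u
typing: ill-typed: an application expects B but receives A
ordered ✗ (the type mismatch rejects it)
linear ✗ (not simply typable)
affine ✗ (fails simple typing)
relevant ✗ (a type mismatch blocks all five)
unrestricted ✗ (the type mismatch rejects it)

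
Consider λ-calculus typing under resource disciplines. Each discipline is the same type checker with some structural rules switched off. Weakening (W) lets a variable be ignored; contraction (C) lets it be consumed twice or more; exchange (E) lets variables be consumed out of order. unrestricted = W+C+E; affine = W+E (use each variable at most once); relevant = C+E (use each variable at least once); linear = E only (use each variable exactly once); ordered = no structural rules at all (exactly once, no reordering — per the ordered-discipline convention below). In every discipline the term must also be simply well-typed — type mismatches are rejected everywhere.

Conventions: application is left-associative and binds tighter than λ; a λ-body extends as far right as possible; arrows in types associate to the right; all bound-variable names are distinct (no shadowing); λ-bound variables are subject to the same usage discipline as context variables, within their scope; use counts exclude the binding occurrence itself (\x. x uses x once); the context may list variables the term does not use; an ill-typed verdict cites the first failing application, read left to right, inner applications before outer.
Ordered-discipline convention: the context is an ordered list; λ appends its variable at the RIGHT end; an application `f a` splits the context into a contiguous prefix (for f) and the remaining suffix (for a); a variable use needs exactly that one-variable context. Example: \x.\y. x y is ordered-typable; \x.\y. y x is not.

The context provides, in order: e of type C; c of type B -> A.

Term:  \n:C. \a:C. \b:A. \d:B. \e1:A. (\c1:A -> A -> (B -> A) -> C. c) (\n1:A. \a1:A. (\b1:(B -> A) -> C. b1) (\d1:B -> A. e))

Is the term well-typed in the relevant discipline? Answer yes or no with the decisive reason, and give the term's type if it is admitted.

no — n, a, b, d, e1, c1, n1, a1, d1 left unused
counts: e: 1×; c: 1×; n (bound): 0×; a (bound): 0×; b (bound): 0×; d (bound): 0×; e1 (bound): 0×; c1 (bound): 0×; n1 (bound): 0×; a1 (bound): 0×; b1 (bound): 1×; d1 (bound): 0×
order of uses: c, b1, e
typing: the term checks, with type C -> C -> A -> B -> A -> B -> A
per-discipline verdicts: ordered ✗ · linear ✗ · affine ✓ · relevant ✗ · unrestricted ✓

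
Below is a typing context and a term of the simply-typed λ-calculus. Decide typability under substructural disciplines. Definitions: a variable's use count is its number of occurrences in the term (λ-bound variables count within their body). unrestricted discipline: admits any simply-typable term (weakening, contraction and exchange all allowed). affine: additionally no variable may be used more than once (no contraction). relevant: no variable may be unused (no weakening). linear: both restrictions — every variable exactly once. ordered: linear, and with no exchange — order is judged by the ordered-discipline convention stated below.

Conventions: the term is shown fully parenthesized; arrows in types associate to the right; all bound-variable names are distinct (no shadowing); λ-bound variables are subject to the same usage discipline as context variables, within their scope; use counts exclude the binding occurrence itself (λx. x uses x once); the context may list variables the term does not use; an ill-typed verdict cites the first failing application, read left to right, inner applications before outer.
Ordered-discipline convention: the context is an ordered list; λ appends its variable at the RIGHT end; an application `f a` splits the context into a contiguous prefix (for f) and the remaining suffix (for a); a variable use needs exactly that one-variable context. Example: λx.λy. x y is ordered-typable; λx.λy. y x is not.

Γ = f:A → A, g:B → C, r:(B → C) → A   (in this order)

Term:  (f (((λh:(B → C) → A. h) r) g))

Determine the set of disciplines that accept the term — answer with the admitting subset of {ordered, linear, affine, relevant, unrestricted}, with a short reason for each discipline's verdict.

admitted by: linear, affine, relevant, unrestricted
variable uses: f=1; g=1; r=1; h (bound)=1
order of uses: f, h, r, g
typing: ✓ — A
ordered: ✗, no contiguous prefix/suffix split fits f, h, r, g
linear: ✓, single use per variable (f, g, r, h)
affine: ✓, no duplicate uses among f, g, r, h
relevant: ✓, at least one use each (f, g, r, h)
unrestricted: ✓, simply typable at A; W, C, E all held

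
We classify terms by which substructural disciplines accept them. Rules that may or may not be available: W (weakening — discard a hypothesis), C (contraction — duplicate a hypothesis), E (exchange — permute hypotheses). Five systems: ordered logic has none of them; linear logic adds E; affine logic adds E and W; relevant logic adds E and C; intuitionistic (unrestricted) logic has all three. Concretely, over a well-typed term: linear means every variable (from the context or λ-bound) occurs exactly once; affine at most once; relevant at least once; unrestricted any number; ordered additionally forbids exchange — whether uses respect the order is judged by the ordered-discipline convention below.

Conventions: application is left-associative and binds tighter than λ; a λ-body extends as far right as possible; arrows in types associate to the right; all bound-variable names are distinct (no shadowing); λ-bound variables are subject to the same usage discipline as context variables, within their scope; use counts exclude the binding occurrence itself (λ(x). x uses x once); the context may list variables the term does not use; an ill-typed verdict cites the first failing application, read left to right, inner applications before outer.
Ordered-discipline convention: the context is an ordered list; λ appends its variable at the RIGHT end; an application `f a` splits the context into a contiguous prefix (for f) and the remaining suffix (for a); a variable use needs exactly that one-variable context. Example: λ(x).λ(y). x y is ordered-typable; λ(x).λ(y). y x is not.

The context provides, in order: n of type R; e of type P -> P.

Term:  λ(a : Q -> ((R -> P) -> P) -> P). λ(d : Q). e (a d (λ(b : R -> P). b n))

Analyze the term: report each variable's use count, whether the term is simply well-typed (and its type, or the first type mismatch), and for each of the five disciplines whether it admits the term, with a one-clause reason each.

counts: n: 1, e: 1, a [bound]: 1, d [bound]: 1, b [bound]: 1
uses in reading order: e, a, d, b, n
typing: well-typed at (Q -> ((R -> P) -> P) -> P) -> Q -> P
ordered ✗ (no ordered split (uses run e, a, d, b, n))
linear ✓ (n, e, a, d, b: one use apiece)
affine ✓ (none of n, e, a, d, b used more than once)
relevant ✓ (none of n, e, a, d, b goes unused)
unrestricted ✓ (type-checks ((Q -> ((R -> P) -> P) -> P) -> Q -> P) and nothing is barred)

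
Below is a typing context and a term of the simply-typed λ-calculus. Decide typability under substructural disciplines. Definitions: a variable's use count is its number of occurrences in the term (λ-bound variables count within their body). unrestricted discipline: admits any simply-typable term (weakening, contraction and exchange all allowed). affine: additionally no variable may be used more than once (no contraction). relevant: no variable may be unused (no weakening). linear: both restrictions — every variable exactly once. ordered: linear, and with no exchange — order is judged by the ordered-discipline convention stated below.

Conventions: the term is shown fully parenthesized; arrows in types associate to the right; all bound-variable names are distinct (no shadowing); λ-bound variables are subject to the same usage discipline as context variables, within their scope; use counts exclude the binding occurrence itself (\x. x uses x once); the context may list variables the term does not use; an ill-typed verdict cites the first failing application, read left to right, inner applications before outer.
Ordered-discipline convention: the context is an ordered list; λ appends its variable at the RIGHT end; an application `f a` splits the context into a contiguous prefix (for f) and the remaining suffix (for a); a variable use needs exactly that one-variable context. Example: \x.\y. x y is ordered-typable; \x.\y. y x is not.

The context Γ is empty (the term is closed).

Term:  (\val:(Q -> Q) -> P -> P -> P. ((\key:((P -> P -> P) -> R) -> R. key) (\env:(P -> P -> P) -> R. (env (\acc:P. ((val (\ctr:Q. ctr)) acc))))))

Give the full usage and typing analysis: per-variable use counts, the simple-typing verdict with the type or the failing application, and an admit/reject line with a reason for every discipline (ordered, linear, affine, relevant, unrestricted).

usage: val [bound]=1; key [bound]=1; env [bound]=1; acc [bound]=1; ctr [bound]=1
left-to-right use order: key, env, val, ctr, acc
typing: well-typed at ((Q -> Q) -> P -> P -> P) -> ((P -> P -> P) -> R) -> R
ordered: ✗, use order key, env, val, ctr, acc needs exchange
linear: ✓, each of val, key, env, acc, ctr used exactly once
affine: ✓, val, key, env, acc, ctr: no repeats, contraction unneeded
relevant: ✓, none of val, key, env, acc, ctr goes unused
unrestricted: ✓, typability at ((Q -> Q) -> P -> P -> P) -> ((P -> P -> P) -> R) -> R is all that's needed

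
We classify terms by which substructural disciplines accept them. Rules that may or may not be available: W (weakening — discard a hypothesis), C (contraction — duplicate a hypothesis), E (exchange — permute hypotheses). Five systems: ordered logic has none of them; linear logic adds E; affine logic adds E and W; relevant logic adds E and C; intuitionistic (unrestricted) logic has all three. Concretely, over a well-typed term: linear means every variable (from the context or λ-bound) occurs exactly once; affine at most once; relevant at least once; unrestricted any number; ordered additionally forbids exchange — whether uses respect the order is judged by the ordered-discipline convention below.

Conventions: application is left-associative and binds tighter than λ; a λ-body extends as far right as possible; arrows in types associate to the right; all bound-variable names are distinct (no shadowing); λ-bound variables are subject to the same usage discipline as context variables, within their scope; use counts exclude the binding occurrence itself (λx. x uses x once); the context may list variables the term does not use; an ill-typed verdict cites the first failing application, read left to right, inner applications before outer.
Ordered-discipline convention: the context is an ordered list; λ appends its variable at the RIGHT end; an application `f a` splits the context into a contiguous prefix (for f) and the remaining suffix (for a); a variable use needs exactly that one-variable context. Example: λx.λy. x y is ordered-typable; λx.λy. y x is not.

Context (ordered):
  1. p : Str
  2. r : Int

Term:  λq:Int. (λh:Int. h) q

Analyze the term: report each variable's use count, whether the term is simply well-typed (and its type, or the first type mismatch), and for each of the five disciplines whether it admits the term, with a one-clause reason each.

counts: p=0, r=0, q [bound]=1, h [bound]=1
left-to-right use order: h, q
typing: well-typed at Int -> Int
ordered: ✗, needs weakening: p, r unused
linear: ✗, needs weakening: p, r unused
affine: ✓, at most one use each (p, r, q, h)
relevant: ✗, needs weakening: p, r unused
unrestricted: ✓, well-typed at Int -> Int; no restrictions here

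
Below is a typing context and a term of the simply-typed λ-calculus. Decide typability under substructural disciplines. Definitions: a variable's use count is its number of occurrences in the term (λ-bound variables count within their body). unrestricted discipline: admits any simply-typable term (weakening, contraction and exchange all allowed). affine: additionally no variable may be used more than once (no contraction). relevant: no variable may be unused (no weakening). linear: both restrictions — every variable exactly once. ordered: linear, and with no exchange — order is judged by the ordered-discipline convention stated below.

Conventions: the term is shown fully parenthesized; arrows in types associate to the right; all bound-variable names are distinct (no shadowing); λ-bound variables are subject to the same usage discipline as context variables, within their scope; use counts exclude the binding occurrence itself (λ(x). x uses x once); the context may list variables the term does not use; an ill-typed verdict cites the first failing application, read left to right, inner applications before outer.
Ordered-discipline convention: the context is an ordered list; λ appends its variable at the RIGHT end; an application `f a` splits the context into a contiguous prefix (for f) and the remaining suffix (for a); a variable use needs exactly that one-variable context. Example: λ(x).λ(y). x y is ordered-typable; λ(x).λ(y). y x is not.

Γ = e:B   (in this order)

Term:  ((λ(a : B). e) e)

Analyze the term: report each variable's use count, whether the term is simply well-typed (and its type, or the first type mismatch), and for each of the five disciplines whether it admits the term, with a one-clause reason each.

use counts: e: 2, a [bound]: 0
left-to-right use order: e, e
typing: well-typed at B
ordered: ✗, needs contraction — e ×2; needs weakening: a unused
linear: ✗, needs contraction — e ×2; needs weakening: a unused
affine: ✗, needs contraction — e ×2
relevant: ✗, needs weakening: a unused
unrestricted: ✓, type-checks (B) and nothing is barred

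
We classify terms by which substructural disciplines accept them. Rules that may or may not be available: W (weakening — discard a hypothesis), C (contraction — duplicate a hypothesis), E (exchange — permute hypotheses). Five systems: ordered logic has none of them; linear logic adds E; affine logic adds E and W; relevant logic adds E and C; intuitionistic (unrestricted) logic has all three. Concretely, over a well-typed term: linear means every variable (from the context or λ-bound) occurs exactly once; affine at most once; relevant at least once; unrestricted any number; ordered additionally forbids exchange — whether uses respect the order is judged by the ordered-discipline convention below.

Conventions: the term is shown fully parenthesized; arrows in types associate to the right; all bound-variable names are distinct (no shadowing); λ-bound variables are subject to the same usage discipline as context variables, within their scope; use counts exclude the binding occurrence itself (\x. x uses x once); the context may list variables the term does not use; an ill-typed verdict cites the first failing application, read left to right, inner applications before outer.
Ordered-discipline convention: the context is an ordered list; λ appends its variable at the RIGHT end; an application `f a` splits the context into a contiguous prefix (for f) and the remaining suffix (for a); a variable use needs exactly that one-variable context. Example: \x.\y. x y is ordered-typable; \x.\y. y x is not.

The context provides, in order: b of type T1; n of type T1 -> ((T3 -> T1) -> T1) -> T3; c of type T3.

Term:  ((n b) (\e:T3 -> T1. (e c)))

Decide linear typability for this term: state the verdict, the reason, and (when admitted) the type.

yes — single use per variable (b, n, c, e); term : T3
usage: b: 1×, n: 1×, c: 1×, e [bound]: 1×
uses in reading order: n, b, e, c
typing: well-typed at T3
per-discipline verdicts: ordered ✗; linear ✓; affine ✓; relevant ✓; unrestricted ✓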